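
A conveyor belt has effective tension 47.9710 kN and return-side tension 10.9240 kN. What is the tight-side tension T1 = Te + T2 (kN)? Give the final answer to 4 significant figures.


T1 = Te + T2 = 47.9710 + 10.9240
T1 = 58.89 kN


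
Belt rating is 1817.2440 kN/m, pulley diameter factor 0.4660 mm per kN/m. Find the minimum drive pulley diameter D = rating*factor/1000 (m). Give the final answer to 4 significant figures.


D = 1817.2440 * 0.4660 / 1000
D = 0.8468 m


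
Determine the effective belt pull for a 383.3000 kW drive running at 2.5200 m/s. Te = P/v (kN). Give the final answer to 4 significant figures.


Te = P / v = 383.3000 / 2.5200
Te = 152.1 kN


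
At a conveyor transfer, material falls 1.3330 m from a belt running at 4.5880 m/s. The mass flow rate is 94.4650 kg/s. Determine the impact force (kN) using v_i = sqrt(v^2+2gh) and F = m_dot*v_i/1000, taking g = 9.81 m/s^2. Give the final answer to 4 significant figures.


v_i = sqrt(4.5880^2 + 2*9.81*1.3330) = 6.87046 m/s
F = 94.4650 * 6.87046 / 1000
F = 0.6490 kN


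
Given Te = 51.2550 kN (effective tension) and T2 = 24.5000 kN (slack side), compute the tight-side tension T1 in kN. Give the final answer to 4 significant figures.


T1 = Te + T2 = 51.2550 + 24.5000
T1 = 75.75 kN


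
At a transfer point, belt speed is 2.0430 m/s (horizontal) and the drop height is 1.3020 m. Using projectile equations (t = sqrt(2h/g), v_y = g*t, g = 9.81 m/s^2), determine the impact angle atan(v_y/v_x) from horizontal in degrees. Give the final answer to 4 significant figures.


t = sqrt(2*1.3020/9.81) = 0.515212 s
v_y = 9.81 * 0.515212 = 5.05423 m/s
angle = atan(5.05423 / 2.0430) = 67.99 deg


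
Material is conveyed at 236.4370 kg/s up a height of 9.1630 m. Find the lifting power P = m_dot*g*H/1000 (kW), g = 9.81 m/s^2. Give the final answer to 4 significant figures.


P = 236.4370 * 9.81 * 9.1630 / 1000
P = 21.25 kW


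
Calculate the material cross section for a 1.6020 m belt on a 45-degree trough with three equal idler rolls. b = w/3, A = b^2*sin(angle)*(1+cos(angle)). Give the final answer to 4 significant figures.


b = 1.6020/3 = 0.534 m
A = 0.534^2 * sin(45 deg) * (1 + cos(45 deg))
A = 0.3442 m^2


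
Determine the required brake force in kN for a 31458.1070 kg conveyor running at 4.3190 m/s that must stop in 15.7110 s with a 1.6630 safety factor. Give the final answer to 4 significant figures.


F = 31458.1070 * 4.3190 / 15.7110 * 1.6630 / 1000
F = 14.38 kN


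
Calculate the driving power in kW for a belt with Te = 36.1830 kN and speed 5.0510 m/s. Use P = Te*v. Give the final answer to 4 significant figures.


P = Te * v = 36.1830 * 5.0510
P = 182.8 kW


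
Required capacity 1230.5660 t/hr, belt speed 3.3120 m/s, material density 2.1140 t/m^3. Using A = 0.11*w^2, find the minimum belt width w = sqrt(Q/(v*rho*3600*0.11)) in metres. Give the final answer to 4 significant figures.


A_req = 1230.5660 / (3.3120 * 2.1140 * 3600) = 0.048821 m^2
w = sqrt(0.048821 / 0.11)
w = 0.6662 m


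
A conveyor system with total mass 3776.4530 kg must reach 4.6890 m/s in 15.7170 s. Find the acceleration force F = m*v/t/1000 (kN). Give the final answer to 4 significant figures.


F = 3776.4530 * 4.6890 / 15.7170 / 1000
F = 1.127 kN


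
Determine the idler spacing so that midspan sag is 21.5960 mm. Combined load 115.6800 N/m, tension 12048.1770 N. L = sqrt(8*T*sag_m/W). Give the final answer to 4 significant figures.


sag = 21.5960/1000 = 0.021596 m
L = sqrt(8 * 12048.1770 * 0.021596 / 115.6800)
L = 4.242 m


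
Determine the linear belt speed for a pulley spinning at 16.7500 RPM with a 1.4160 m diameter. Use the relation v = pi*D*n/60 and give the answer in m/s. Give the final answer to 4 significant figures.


v = pi * 1.4160 * 16.7500 / 60
v = 1.242 m/s


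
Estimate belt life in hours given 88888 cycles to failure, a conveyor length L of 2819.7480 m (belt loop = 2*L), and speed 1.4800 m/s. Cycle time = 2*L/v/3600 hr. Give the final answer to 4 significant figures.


cycle_time = 2 * 2819.7480 / 1.4800 / 3600 = 1.05846 hr
life = 88888 * 1.05846 = 94080 hours


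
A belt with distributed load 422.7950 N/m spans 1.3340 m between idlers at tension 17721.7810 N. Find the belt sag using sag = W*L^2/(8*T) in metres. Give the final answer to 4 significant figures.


sag = 422.7950 * 1.3340^2 / (8 * 17721.7810)
sag = 0.005307 m


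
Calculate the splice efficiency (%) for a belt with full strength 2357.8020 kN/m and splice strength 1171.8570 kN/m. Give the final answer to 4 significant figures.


Eff = 1171.8570 / 2357.8020 * 100
Eff = 49.70 %


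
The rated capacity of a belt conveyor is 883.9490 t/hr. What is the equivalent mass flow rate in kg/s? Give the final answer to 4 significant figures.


m_dot = 883.9490 * 1000 / 3600
m_dot = 245.5 kg/s


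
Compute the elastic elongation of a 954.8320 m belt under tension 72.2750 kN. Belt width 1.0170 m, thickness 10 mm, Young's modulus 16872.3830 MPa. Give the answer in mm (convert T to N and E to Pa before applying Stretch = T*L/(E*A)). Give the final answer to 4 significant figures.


A = 1.0170 * 0.01 = 0.01017 m^2
Stretch = 72.2750*1000 * 954.8320 / (16872.3830e6 * 0.01017) * 1000
Stretch = 402.2 mm


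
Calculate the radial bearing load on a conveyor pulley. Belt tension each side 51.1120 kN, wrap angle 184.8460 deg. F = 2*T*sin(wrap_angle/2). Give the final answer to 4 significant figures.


F = 2 * 51.1120 * sin(184.8460/2 deg)
F = 102.1 kN


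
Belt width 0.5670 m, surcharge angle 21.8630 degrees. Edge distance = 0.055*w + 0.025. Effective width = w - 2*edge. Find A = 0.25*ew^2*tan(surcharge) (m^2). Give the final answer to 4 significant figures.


edge = 0.055*0.5670 + 0.025 = 0.056185 m
ew = 0.5670 - 2*0.056185 = 0.45463 m
A = 0.25 * 0.45463^2 * tan(21.8630 deg)
A = 0.02073 m^2


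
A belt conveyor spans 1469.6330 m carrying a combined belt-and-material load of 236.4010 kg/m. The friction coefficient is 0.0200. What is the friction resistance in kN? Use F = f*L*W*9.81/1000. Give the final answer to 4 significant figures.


F = 0.0200 * 1469.6330 * 236.4010 * 9.81 / 1000
F = 68.16 kN


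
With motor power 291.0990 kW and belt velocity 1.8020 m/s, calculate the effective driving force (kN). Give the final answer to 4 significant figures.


Te = P / v = 291.0990 / 1.8020
Te = 161.5 kN


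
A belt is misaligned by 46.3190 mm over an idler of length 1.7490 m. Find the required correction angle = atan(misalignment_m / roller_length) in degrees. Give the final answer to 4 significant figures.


misalign_m = 46.3190 / 1000 = 0.046319 m
angle = atan(0.046319 / 1.7490)
angle = 1.517 deg


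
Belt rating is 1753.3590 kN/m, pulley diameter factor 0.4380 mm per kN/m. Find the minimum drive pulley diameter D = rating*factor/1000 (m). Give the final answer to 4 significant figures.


D = 1753.3590 * 0.4380 / 1000
D = 0.7680 m


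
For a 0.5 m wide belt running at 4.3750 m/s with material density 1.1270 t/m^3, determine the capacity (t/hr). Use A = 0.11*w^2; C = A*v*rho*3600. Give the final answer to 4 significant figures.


A = 0.11 * 0.5^2 = 0.0275 m^2
C = 0.0275 * 4.3750 * 1.1270 * 3600
C = 488.1 t/hr


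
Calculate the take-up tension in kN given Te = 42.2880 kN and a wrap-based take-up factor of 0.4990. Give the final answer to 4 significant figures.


T_tu = 42.2880 * 0.4990
T_tu = 21.10 kN


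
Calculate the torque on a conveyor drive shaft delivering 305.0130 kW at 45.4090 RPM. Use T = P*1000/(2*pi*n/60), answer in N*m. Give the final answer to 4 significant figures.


omega = 2*pi*45.4090/60 = 4.75522 rad/s
T = 305.0130*1000 / 4.75522
T = 64140 N*m


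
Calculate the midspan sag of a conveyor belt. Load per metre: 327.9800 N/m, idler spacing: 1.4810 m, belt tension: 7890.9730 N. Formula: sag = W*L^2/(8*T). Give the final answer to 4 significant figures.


sag = 327.9800 * 1.4810^2 / (8 * 7890.9730)
sag = 0.01140 m


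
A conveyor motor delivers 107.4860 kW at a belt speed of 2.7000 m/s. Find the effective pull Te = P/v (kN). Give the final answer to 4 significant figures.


Te = P / v = 107.4860 / 2.7000
Te = 39.81 kN


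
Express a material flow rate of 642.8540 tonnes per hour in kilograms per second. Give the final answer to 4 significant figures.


m_dot = 642.8540 * 1000 / 3600
m_dot = 178.6 kg/s


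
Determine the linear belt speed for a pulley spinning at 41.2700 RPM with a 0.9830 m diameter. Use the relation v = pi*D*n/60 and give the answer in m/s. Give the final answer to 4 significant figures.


v = pi * 0.9830 * 41.2700 / 60
v = 2.124 m/s


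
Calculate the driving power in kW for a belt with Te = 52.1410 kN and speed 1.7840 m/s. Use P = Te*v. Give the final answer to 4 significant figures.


P = Te * v = 52.1410 * 1.7840
P = 93.02 kW


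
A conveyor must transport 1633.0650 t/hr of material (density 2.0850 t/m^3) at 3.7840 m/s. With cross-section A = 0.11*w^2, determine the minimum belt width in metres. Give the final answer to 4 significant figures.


A_req = 1633.0650 / (3.7840 * 2.0850 * 3600) = 0.0574968 m^2
w = sqrt(0.0574968 / 0.11)
w = 0.7230 m


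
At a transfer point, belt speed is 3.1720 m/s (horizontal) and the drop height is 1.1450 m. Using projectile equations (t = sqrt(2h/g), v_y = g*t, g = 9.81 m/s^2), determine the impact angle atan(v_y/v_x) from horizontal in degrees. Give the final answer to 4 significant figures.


t = sqrt(2*1.1450/9.81) = 0.483151 s
v_y = 9.81 * 0.483151 = 4.73971 m/s
angle = atan(4.73971 / 3.1720) = 56.21 deg


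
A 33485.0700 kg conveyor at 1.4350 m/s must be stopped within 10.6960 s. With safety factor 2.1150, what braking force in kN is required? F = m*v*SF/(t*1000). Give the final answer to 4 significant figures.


F = 33485.0700 * 1.4350 / 10.6960 * 2.1150 / 1000
F = 9.501 kN


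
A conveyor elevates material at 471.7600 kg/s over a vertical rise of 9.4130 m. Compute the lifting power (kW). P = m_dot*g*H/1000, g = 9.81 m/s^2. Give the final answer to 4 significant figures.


P = 471.7600 * 9.81 * 9.4130 / 1000
P = 43.56 kW


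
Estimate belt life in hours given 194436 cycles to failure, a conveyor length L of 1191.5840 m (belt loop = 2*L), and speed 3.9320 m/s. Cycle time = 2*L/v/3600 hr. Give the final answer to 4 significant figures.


cycle_time = 2 * 1191.5840 / 3.9320 / 3600 = 0.16836 hr
life = 194436 * 0.16836 = 32740 hours


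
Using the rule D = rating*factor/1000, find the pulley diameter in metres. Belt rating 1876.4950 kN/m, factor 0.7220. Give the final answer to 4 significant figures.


D = 1876.4950 * 0.7220 / 1000
D = 1.355 m


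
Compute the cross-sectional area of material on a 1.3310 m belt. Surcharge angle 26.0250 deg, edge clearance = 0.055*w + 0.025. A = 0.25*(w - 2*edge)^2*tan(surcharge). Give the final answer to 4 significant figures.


edge = 0.055*1.3310 + 0.025 = 0.098205 m
ew = 1.3310 - 2*0.098205 = 1.13459 m
A = 0.25 * 1.13459^2 * tan(26.0250 deg)
A = 0.1571 m^2


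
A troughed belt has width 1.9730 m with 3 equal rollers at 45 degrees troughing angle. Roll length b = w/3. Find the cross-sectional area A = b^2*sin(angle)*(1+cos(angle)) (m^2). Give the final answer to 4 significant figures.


b = 1.9730/3 = 0.657667 m
A = 0.657667^2 * sin(45 deg) * (1 + cos(45 deg))
A = 0.5221 m^2


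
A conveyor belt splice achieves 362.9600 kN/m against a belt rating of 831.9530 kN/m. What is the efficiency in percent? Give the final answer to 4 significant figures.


Eff = 362.9600 / 831.9530 * 100
Eff = 43.63 %


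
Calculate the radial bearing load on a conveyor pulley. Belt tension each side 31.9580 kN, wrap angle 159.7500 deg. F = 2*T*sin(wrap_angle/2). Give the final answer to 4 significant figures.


F = 2 * 31.9580 * sin(159.7500/2 deg)
F = 62.92 kN


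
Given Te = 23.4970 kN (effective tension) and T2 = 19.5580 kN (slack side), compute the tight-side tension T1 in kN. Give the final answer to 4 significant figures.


T1 = Te + T2 = 23.4970 + 19.5580
T1 = 43.05 kN


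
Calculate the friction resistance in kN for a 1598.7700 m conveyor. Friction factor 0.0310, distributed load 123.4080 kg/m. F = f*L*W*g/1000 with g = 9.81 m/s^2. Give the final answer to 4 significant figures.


F = 0.0310 * 1598.7700 * 123.4080 * 9.81 / 1000
F = 60.00 kN


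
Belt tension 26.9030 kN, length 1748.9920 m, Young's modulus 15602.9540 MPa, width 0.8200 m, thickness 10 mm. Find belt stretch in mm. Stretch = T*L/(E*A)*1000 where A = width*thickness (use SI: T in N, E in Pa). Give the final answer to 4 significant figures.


A = 0.8200 * 0.01 = 0.00820 m^2
Stretch = 26.9030*1000 * 1748.9920 / (15602.9540e6 * 0.00820) * 1000
Stretch = 367.8 mm


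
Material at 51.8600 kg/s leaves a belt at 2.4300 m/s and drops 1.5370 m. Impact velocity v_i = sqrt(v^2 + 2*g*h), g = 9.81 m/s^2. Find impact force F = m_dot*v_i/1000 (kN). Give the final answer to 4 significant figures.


v_i = sqrt(2.4300^2 + 2*9.81*1.5370) = 6.00507 m/s
F = 51.8600 * 6.00507 / 1000
F = 0.3114 kN


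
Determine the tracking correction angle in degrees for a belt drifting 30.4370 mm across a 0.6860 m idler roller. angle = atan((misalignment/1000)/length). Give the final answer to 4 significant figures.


misalign_m = 30.4370 / 1000 = 0.030437 m
angle = atan(0.030437 / 0.6860)
angle = 2.540 deg


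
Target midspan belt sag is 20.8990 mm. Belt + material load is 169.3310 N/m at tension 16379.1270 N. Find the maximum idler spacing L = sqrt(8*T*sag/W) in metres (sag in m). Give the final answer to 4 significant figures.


sag = 20.8990/1000 = 0.020899 m
L = sqrt(8 * 16379.1270 * 0.020899 / 169.3310)
L = 4.021 m


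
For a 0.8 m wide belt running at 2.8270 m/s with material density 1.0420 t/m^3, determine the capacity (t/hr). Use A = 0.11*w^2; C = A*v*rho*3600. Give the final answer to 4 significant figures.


A = 0.11 * 0.8^2 = 0.0704 m^2
C = 0.0704 * 2.8270 * 1.0420 * 3600
C = 746.6 t/hr


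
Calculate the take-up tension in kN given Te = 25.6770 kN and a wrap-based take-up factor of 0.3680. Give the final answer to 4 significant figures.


T_tu = 25.6770 * 0.3680
T_tu = 9.449 kN


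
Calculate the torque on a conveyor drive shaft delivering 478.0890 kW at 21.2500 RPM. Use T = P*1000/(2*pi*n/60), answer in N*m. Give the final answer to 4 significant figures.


omega = 2*pi*21.2500/60 = 2.22529 rad/s
T = 478.0890*1000 / 2.22529
T = 214800 N*m


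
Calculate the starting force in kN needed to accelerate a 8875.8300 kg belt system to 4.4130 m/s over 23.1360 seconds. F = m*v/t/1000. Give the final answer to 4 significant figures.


F = 8875.8300 * 4.4130 / 23.1360 / 1000
F = 1.693 kN


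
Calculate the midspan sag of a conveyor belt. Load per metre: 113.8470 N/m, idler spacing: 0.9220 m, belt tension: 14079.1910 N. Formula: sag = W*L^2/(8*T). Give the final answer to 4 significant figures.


sag = 113.8470 * 0.9220^2 / (8 * 14079.1910)
sag = 0.0008592 m


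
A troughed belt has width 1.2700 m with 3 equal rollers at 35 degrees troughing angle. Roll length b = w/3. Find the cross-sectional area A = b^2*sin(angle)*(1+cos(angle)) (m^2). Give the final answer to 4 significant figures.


b = 1.2700/3 = 0.423333 m
A = 0.423333^2 * sin(35 deg) * (1 + cos(35 deg))
A = 0.1870 m^2


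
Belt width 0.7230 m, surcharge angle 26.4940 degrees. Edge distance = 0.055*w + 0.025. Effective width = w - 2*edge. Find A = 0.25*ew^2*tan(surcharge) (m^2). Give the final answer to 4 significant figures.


edge = 0.055*0.7230 + 0.025 = 0.064765 m
ew = 0.7230 - 2*0.064765 = 0.59347 m
A = 0.25 * 0.59347^2 * tan(26.4940 deg)
A = 0.04389 m^2


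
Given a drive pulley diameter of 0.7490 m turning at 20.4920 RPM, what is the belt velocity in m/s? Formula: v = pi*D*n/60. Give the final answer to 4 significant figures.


v = pi * 0.7490 * 20.4920 / 60
v = 0.8036 m/s


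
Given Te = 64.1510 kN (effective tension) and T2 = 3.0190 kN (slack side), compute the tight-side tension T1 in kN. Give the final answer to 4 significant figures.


T1 = Te + T2 = 64.1510 + 3.0190
T1 = 67.17 kN


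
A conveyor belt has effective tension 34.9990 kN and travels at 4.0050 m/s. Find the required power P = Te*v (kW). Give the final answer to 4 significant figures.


P = Te * v = 34.9990 * 4.0050
P = 140.2 kW


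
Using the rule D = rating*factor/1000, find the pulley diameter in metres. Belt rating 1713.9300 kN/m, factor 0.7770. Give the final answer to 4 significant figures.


D = 1713.9300 * 0.7770 / 1000
D = 1.332 m


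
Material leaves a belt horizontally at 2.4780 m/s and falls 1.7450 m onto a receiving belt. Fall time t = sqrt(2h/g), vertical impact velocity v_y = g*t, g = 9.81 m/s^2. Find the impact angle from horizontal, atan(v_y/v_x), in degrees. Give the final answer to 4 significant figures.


t = sqrt(2*1.7450/9.81) = 0.596456 s
v_y = 9.81 * 0.596456 = 5.85123 m/s
angle = atan(5.85123 / 2.4780) = 67.05 deg


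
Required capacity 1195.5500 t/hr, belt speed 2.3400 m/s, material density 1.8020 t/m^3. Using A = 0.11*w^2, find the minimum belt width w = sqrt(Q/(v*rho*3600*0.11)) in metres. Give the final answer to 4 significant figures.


A_req = 1195.5500 / (2.3400 * 1.8020 * 3600) = 0.078758 m^2
w = sqrt(0.078758 / 0.11)
w = 0.8462 m


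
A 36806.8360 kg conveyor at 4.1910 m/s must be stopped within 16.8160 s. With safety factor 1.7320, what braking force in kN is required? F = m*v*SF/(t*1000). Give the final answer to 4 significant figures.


F = 36806.8360 * 4.1910 / 16.8160 * 1.7320 / 1000
F = 15.89 kN


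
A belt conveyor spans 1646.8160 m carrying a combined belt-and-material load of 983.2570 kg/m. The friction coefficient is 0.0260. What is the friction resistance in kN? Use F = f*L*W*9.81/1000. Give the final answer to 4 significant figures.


F = 0.0260 * 1646.8160 * 983.2570 * 9.81 / 1000
F = 413.0 kN


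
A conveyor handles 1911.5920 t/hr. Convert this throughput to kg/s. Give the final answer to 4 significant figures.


m_dot = 1911.5920 * 1000 / 3600
m_dot = 531.0 kg/s


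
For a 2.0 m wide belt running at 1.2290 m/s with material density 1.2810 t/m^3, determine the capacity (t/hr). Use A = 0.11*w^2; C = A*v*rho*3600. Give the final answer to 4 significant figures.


A = 0.11 * 2.0^2 = 0.44 m^2
C = 0.44 * 1.2290 * 1.2810 * 3600
C = 2494 t/hr


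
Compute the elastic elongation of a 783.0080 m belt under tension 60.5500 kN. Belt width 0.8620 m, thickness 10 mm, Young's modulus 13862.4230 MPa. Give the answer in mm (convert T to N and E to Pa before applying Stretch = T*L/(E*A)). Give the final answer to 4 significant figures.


A = 0.8620 * 0.01 = 0.00862 m^2
Stretch = 60.5500*1000 * 783.0080 / (13862.4230e6 * 0.00862) * 1000
Stretch = 396.8 mm


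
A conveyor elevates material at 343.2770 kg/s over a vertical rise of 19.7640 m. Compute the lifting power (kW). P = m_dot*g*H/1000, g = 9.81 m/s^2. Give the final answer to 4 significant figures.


P = 343.2770 * 9.81 * 19.7640 / 1000
P = 66.56 kW


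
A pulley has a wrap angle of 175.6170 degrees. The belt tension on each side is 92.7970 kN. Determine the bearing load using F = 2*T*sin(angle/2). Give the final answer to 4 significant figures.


F = 2 * 92.7970 * sin(175.6170/2 deg)
F = 185.5 kN


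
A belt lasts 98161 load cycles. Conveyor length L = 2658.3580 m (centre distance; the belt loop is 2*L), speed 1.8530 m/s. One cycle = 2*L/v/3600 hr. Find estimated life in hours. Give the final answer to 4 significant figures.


cycle_time = 2 * 2658.3580 / 1.8530 / 3600 = 0.797013 hr
life = 98161 * 0.797013 = 78240 hours


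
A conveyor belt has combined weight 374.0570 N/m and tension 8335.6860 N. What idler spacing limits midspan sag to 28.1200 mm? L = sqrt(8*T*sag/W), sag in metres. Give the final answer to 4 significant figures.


sag = 28.1200/1000 = 0.028120 m
L = sqrt(8 * 8335.6860 * 0.028120 / 374.0570)
L = 2.239 m


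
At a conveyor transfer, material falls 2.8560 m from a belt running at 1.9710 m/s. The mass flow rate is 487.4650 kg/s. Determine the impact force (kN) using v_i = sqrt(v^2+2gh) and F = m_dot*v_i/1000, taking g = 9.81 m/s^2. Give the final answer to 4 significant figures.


v_i = sqrt(1.9710^2 + 2*9.81*2.8560) = 7.74077 m/s
F = 487.4650 * 7.74077 / 1000
F = 3.773 kN


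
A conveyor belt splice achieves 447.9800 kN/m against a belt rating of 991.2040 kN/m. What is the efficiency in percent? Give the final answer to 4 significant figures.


Eff = 447.9800 / 991.2040 * 100
Eff = 45.20 %


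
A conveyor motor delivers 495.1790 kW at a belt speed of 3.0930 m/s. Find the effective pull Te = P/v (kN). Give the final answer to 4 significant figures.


Te = P / v = 495.1790 / 3.0930
Te = 160.1 kN


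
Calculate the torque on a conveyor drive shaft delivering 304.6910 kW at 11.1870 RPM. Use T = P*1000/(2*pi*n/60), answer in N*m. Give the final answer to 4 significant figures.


omega = 2*pi*11.1870/60 = 1.1715 rad/s
T = 304.6910*1000 / 1.1715
T = 260100 N*m


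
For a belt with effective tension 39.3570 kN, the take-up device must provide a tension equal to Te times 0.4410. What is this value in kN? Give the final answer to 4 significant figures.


T_tu = 39.3570 * 0.4410
T_tu = 17.36 kN


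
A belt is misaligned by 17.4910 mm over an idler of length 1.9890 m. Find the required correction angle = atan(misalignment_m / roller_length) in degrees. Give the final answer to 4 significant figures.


misalign_m = 17.4910 / 1000 = 0.017491 m
angle = atan(0.017491 / 1.9890)
angle = 0.5038 deg


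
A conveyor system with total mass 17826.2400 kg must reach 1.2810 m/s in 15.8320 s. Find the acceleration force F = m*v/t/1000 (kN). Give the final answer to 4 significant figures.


F = 17826.2400 * 1.2810 / 15.8320 / 1000
F = 1.442 kN


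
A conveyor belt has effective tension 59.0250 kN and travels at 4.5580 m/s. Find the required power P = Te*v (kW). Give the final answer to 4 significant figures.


P = Te * v = 59.0250 * 4.5580
P = 269.0 kW


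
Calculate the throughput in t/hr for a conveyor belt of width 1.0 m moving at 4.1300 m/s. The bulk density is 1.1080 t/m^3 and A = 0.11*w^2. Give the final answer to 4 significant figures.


A = 0.11 * 1.0^2 = 0.11 m^2
C = 0.11 * 4.1300 * 1.1080 * 3600
C = 1812 t/hr


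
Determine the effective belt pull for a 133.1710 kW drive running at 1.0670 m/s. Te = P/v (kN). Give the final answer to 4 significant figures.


Te = P / v = 133.1710 / 1.0670
Te = 124.8 kN


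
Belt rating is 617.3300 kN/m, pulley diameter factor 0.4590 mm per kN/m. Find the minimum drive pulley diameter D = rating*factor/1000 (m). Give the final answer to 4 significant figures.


D = 617.3300 * 0.4590 / 1000
D = 0.2834 m


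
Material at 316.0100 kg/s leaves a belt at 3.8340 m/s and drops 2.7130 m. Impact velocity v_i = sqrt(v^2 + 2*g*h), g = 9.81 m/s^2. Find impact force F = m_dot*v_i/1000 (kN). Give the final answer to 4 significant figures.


v_i = sqrt(3.8340^2 + 2*9.81*2.7130) = 8.24188 m/s
F = 316.0100 * 8.24188 / 1000
F = 2.605 kN


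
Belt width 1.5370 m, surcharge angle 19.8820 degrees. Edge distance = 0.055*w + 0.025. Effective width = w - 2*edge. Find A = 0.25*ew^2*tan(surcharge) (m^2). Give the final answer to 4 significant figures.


edge = 0.055*1.5370 + 0.025 = 0.109535 m
ew = 1.5370 - 2*0.109535 = 1.31793 m
A = 0.25 * 1.31793^2 * tan(19.8820 deg)
A = 0.1570 m^2


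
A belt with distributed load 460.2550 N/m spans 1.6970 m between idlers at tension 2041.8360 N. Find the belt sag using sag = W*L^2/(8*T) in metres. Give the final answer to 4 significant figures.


sag = 460.2550 * 1.6970^2 / (8 * 2041.8360)
sag = 0.08114 m


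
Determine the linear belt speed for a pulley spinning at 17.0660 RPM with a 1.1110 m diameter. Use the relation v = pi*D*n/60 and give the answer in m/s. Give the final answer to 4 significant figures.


v = pi * 1.1110 * 17.0660 / 60
v = 0.9928 m/s


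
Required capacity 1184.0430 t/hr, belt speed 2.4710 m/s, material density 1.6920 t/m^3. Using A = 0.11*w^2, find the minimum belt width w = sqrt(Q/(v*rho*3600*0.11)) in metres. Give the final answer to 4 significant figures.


A_req = 1184.0430 / (2.4710 * 1.6920 * 3600) = 0.0786669 m^2
w = sqrt(0.0786669 / 0.11)
w = 0.8457 m


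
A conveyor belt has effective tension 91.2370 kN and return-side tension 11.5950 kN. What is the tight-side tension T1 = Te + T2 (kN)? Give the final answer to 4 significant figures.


T1 = Te + T2 = 91.2370 + 11.5950
T1 = 102.8 kN


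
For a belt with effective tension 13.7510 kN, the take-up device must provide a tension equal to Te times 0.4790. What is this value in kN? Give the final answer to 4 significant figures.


T_tu = 13.7510 * 0.4790
T_tu = 6.587 kN


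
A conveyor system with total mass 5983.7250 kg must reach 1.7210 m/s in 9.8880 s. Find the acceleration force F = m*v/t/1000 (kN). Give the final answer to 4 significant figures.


F = 5983.7250 * 1.7210 / 9.8880 / 1000
F = 1.041 kN


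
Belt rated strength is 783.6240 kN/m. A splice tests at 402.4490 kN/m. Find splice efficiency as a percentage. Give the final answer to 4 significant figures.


Eff = 402.4490 / 783.6240 * 100
Eff = 51.36 %


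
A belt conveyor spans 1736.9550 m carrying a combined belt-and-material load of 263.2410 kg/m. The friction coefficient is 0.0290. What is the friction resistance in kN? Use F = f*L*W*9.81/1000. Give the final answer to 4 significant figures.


F = 0.0290 * 1736.9550 * 263.2410 * 9.81 / 1000
F = 130.1 kN


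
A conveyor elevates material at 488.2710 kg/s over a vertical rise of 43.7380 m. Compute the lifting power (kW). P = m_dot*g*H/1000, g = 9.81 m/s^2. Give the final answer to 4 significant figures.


P = 488.2710 * 9.81 * 43.7380 / 1000
P = 209.5 kW


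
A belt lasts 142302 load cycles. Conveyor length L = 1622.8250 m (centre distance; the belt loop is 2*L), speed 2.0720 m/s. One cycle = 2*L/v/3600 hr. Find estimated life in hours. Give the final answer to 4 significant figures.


cycle_time = 2 * 1622.8250 / 2.0720 / 3600 = 0.43512 hr
life = 142302 * 0.43512 = 61920 hours


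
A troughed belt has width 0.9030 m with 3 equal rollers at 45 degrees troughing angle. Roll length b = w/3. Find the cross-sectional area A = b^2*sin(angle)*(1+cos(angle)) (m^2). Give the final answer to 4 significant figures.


b = 0.9030/3 = 0.301 m
A = 0.301^2 * sin(45 deg) * (1 + cos(45 deg))
A = 0.1094 m^2


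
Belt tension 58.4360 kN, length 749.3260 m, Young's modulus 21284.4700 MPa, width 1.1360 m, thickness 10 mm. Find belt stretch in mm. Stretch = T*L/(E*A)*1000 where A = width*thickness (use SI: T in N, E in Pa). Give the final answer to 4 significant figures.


A = 1.1360 * 0.01 = 0.01136 m^2
Stretch = 58.4360*1000 * 749.3260 / (21284.4700e6 * 0.01136) * 1000
Stretch = 181.1 mm


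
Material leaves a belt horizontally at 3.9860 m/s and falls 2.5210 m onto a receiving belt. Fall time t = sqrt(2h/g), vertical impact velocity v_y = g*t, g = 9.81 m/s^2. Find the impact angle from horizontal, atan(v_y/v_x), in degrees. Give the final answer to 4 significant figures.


t = sqrt(2*2.5210/9.81) = 0.716914 s
v_y = 9.81 * 0.716914 = 7.03293 m/s
angle = atan(7.03293 / 3.9860) = 60.46 deg


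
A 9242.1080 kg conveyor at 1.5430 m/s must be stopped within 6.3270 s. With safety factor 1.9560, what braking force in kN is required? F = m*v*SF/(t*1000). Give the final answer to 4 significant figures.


F = 9242.1080 * 1.5430 / 6.3270 * 1.9560 / 1000
F = 4.409 kN


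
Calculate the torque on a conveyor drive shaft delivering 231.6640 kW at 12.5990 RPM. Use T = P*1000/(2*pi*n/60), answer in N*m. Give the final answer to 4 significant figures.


omega = 2*pi*12.5990/60 = 1.31936 rad/s
T = 231.6640*1000 / 1.31936
T = 175600 N*m


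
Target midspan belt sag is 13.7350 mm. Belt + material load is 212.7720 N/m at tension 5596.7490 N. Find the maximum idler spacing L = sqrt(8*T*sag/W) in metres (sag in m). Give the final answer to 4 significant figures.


sag = 13.7350/1000 = 0.013735 m
L = sqrt(8 * 5596.7490 * 0.013735 / 212.7720)
L = 1.700 m


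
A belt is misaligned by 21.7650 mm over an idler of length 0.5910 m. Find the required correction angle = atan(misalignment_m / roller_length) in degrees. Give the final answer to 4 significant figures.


misalign_m = 21.7650 / 1000 = 0.021765 m
angle = atan(0.021765 / 0.5910)
angle = 2.109 deg


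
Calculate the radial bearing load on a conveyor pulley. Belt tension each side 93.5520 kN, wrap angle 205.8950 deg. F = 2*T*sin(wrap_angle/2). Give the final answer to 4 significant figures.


F = 2 * 93.5520 * sin(205.8950/2 deg)
F = 182.3 kN


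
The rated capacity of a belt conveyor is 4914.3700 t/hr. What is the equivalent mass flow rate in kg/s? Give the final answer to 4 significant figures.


m_dot = 4914.3700 * 1000 / 3600
m_dot = 1365 kg/s


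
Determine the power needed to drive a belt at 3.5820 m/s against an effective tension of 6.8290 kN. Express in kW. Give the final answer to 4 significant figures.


P = Te * v = 6.8290 * 3.5820
P = 24.46 kW


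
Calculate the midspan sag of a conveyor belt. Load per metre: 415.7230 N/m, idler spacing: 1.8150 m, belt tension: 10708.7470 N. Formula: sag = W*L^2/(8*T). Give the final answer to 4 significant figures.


sag = 415.7230 * 1.8150^2 / (8 * 10708.7470)
sag = 0.01599 m


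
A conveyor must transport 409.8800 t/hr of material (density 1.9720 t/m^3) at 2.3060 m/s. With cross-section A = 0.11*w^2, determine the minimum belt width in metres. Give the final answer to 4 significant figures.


A_req = 409.8800 / (2.3060 * 1.9720 * 3600) = 0.0250373 m^2
w = sqrt(0.0250373 / 0.11)
w = 0.4771 m


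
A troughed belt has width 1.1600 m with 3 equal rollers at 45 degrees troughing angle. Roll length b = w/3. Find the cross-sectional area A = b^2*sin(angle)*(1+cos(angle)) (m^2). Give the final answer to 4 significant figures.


b = 1.1600/3 = 0.386667 m
A = 0.386667^2 * sin(45 deg) * (1 + cos(45 deg))
A = 0.1805 m^2


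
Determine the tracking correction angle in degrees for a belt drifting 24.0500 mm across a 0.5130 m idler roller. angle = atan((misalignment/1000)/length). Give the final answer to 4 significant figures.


misalign_m = 24.0500 / 1000 = 0.024050 m
angle = atan(0.024050 / 0.5130)
angle = 2.684 deg


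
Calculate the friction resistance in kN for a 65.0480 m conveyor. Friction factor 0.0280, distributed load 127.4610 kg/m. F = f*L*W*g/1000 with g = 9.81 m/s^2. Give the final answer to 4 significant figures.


F = 0.0280 * 65.0480 * 127.4610 * 9.81 / 1000
F = 2.277 kN


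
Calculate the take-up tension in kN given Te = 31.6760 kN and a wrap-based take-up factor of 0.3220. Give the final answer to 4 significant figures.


T_tu = 31.6760 * 0.3220
T_tu = 10.20 kN


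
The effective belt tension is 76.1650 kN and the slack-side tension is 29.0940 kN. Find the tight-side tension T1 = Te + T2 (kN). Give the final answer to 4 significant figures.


T1 = Te + T2 = 76.1650 + 29.0940
T1 = 105.3 kN


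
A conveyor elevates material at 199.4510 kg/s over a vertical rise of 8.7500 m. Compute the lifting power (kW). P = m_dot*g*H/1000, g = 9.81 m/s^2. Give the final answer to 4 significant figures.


P = 199.4510 * 9.81 * 8.7500 / 1000
P = 17.12 kW


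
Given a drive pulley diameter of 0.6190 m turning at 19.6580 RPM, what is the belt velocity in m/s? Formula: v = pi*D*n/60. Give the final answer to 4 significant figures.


v = pi * 0.6190 * 19.6580 / 60
v = 0.6371 m/s


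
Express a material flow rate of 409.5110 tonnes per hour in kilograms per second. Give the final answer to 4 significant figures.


m_dot = 409.5110 * 1000 / 3600
m_dot = 113.8 kg/s


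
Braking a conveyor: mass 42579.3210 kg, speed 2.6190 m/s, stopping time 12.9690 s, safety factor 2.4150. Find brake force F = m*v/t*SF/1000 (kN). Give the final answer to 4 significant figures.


F = 42579.3210 * 2.6190 / 12.9690 * 2.4150 / 1000
F = 20.77 kN


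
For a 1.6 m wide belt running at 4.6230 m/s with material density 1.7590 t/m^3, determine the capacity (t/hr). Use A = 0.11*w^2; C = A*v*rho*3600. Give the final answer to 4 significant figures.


A = 0.11 * 1.6^2 = 0.2816 m^2
C = 0.2816 * 4.6230 * 1.7590 * 3600
C = 8244 t/hr


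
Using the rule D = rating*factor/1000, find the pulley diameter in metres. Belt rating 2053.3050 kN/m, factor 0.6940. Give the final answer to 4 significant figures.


D = 2053.3050 * 0.6940 / 1000
D = 1.425 m


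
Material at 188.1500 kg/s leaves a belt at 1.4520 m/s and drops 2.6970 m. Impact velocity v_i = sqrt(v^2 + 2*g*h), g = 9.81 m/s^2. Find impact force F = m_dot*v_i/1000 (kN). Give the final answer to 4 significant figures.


v_i = sqrt(1.4520^2 + 2*9.81*2.6970) = 7.41778 m/s
F = 188.1500 * 7.41778 / 1000
F = 1.396 kN


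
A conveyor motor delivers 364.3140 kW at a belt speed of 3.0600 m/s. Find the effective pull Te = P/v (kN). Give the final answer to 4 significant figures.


Te = P / v = 364.3140 / 3.0600
Te = 119.1 kN


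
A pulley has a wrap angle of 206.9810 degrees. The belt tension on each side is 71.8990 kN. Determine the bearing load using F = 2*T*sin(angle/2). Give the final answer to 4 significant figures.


F = 2 * 71.8990 * sin(206.9810/2 deg)
F = 139.8 kN


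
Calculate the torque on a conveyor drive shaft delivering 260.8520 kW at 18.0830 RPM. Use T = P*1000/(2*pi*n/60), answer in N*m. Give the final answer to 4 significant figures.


omega = 2*pi*18.0830/60 = 1.89365 rad/s
T = 260.8520*1000 / 1.89365
T = 137800 N*m


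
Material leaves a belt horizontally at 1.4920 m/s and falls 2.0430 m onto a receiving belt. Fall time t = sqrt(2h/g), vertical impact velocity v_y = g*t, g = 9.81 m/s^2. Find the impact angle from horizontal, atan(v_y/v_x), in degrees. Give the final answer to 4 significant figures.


t = sqrt(2*2.0430/9.81) = 0.645379 s
v_y = 9.81 * 0.645379 = 6.33117 m/s
angle = atan(6.33117 / 1.4920) = 76.74 deg


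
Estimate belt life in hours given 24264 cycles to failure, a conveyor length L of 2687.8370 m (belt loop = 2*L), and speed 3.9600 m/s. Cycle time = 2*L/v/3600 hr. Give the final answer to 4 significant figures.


cycle_time = 2 * 2687.8370 / 3.9600 / 3600 = 0.377082 hr
life = 24264 * 0.377082 = 9150 hours


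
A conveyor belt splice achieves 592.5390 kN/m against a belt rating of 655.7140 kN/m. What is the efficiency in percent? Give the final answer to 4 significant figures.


Eff = 592.5390 / 655.7140 * 100
Eff = 90.37 %


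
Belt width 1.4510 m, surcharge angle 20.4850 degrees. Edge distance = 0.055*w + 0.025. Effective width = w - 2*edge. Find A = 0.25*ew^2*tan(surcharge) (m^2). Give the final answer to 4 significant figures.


edge = 0.055*1.4510 + 0.025 = 0.104805 m
ew = 1.4510 - 2*0.104805 = 1.24139 m
A = 0.25 * 1.24139^2 * tan(20.4850 deg)
A = 0.1439 m^2


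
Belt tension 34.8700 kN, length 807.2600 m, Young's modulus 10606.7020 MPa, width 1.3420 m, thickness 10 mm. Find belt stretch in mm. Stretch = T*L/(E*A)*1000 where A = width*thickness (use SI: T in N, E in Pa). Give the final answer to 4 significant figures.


A = 1.3420 * 0.01 = 0.01342 m^2
Stretch = 34.8700*1000 * 807.2600 / (10606.7020e6 * 0.01342) * 1000
Stretch = 197.8 mm


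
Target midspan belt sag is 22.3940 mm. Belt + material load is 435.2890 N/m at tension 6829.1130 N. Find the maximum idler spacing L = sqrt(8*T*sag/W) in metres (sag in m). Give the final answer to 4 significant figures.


sag = 22.3940/1000 = 0.022394 m
L = sqrt(8 * 6829.1130 * 0.022394 / 435.2890)
L = 1.677 m


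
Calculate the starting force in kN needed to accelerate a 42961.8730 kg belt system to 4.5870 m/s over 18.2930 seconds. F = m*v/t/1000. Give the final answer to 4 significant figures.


F = 42961.8730 * 4.5870 / 18.2930 / 1000
F = 10.77 kN


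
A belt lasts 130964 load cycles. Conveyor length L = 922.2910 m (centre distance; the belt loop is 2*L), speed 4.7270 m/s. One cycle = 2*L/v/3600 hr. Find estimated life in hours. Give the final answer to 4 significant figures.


cycle_time = 2 * 922.2910 / 4.7270 / 3600 = 0.108395 hr
life = 130964 * 0.108395 = 14200 hours


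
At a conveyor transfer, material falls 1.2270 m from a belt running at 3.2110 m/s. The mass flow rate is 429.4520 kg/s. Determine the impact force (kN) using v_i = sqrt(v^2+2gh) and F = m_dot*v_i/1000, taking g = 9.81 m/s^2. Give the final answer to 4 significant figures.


v_i = sqrt(3.2110^2 + 2*9.81*1.2270) = 5.86381 m/s
F = 429.4520 * 5.86381 / 1000
F = 2.518 kN


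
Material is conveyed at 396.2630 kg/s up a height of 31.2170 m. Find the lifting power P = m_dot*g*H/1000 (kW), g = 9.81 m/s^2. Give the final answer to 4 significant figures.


P = 396.2630 * 9.81 * 31.2170 / 1000
P = 121.4 kW


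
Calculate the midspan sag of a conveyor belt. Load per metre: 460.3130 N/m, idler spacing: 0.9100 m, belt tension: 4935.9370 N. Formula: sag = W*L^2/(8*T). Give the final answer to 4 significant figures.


sag = 460.3130 * 0.9100^2 / (8 * 4935.9370)
sag = 0.009653 m


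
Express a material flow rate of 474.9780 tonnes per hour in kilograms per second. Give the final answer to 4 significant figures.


m_dot = 474.9780 * 1000 / 3600
m_dot = 131.9 kg/s


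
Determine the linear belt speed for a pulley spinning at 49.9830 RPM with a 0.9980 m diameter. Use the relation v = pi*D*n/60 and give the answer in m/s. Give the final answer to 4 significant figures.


v = pi * 0.9980 * 49.9830 / 60
v = 2.612 m/s


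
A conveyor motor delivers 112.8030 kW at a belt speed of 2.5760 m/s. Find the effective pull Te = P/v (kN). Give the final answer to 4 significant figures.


Te = P / v = 112.8030 / 2.5760
Te = 43.79 kN


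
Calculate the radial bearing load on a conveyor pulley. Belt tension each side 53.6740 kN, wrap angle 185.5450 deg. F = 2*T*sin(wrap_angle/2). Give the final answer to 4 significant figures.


F = 2 * 53.6740 * sin(185.5450/2 deg)
F = 107.2 kN


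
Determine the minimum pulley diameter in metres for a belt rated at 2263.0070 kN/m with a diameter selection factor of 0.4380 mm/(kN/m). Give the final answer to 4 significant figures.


D = 2263.0070 * 0.4380 / 1000
D = 0.9912 m


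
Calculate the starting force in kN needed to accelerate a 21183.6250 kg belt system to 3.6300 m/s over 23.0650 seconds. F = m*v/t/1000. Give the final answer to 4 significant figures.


F = 21183.6250 * 3.6300 / 23.0650 / 1000
F = 3.334 kN


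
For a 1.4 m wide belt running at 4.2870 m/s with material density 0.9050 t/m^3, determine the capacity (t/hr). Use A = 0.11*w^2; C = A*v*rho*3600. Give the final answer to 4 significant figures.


A = 0.11 * 1.4^2 = 0.2156 m^2
C = 0.2156 * 4.2870 * 0.9050 * 3600
C = 3011 t/hr


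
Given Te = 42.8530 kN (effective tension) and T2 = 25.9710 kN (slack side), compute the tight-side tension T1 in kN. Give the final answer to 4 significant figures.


T1 = Te + T2 = 42.8530 + 25.9710
T1 = 68.82 kN


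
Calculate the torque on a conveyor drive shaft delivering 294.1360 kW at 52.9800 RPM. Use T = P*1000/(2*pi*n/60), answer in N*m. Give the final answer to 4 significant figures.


omega = 2*pi*52.9800/60 = 5.54805 rad/s
T = 294.1360*1000 / 5.54805
T = 53020 N*m


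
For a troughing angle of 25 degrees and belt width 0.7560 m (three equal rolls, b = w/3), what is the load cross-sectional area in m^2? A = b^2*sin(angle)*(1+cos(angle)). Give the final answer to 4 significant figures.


b = 0.7560/3 = 0.252 m
A = 0.252^2 * sin(25 deg) * (1 + cos(25 deg))
A = 0.05116 m^2


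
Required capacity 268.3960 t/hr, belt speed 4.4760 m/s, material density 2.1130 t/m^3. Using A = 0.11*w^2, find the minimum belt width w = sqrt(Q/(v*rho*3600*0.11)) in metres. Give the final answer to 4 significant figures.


A_req = 268.3960 / (4.4760 * 2.1130 * 3600) = 0.00788286 m^2
w = sqrt(0.00788286 / 0.11)
w = 0.2677 m
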